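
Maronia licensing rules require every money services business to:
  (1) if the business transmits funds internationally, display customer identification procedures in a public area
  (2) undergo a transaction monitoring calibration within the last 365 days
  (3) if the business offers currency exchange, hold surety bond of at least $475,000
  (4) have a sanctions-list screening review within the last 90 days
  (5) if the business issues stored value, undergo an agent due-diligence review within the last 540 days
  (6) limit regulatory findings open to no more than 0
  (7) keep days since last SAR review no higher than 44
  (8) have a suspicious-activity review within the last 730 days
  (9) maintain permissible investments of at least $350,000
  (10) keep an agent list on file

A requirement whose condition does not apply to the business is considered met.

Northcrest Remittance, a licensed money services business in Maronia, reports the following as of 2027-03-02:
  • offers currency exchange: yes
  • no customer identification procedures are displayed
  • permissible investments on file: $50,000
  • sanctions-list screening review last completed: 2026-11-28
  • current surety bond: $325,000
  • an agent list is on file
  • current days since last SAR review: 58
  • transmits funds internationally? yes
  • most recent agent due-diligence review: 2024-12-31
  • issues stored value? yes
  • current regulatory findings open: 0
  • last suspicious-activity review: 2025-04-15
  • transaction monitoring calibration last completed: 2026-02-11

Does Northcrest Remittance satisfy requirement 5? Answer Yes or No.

5. condition 'issues stored value' holds; agent due-diligence review 791 days ago vs limit 540 → not met

No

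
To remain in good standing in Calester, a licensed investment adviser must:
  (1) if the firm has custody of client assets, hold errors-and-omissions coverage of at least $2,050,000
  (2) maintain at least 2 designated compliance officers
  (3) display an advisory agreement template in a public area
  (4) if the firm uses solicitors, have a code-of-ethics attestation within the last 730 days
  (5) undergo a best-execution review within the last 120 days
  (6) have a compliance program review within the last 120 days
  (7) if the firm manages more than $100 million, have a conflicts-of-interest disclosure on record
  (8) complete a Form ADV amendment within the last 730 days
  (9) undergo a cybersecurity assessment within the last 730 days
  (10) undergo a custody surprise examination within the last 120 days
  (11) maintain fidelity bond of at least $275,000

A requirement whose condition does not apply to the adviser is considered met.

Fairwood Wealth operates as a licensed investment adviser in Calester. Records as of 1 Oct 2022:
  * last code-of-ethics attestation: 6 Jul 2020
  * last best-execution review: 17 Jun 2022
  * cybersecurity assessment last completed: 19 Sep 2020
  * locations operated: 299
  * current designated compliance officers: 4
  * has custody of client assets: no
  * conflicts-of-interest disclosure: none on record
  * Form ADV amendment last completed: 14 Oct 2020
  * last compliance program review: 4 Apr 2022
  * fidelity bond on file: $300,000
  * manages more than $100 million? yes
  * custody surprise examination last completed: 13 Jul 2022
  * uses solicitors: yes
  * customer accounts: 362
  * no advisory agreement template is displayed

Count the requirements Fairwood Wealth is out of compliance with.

5

1. condition 'has custody of client assets' does not hold → requirement n/a → met
2. designated compliance officers 4 ≥ 2 → met
3. advisory agreement template absent → not met
4. condition 'uses solicitors' holds; code-of-ethics attestation 817 days ago vs limit 730 → not met
5. best-execution review 106 days ago vs limit 120 → met
6. compliance program review 180 days ago vs limit 120 → not met
7. condition 'manages more than $100 million' holds; conflicts-of-interest disclosure absent → not met
8. Form ADV amendment 717 days ago vs limit 730 → met
9. cybersecurity assessment 742 days ago vs limit 730 → not met
10. custody surprise examination 80 days ago vs limit 120 → met
11. fidelity bond $300,000 ≥ $275,000 → met
Not met: 5 of 11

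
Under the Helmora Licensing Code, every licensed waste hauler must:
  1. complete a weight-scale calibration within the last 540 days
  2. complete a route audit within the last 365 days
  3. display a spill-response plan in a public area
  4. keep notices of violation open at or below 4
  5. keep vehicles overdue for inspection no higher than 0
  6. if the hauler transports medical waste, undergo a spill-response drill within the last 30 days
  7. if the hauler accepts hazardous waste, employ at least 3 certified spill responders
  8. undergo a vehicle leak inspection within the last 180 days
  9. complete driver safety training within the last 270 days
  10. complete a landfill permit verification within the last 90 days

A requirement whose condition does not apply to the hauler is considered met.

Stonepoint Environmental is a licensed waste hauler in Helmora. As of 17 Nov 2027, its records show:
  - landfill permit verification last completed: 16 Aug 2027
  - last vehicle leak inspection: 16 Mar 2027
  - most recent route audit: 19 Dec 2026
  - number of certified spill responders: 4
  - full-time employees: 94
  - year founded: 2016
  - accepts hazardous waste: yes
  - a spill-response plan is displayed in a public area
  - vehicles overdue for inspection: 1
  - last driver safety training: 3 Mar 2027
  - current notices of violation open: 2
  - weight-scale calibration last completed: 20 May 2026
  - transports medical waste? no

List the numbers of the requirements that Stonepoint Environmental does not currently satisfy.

1. weight-scale calibration 546 days ago vs limit 540 → not met
2. route audit 333 days ago vs limit 365 → met
3. spill-response plan present → met
4. notices of violation open 2 ≤ 4 → met
5. vehicles overdue for inspection 1 > 0 → not met
6. condition 'transports medical waste' does not hold → requirement n/a → met
7. condition 'accepts hazardous waste' holds; certified spill responders 4 ≥ 3 → met
8. vehicle leak inspection 246 days ago vs limit 180 → not met
9. driver safety training 259 days ago vs limit 270 → met
10. landfill permit verification 93 days ago vs limit 90 → not met
Not met: 1, 5, 8, 10

1, 5, 8, 10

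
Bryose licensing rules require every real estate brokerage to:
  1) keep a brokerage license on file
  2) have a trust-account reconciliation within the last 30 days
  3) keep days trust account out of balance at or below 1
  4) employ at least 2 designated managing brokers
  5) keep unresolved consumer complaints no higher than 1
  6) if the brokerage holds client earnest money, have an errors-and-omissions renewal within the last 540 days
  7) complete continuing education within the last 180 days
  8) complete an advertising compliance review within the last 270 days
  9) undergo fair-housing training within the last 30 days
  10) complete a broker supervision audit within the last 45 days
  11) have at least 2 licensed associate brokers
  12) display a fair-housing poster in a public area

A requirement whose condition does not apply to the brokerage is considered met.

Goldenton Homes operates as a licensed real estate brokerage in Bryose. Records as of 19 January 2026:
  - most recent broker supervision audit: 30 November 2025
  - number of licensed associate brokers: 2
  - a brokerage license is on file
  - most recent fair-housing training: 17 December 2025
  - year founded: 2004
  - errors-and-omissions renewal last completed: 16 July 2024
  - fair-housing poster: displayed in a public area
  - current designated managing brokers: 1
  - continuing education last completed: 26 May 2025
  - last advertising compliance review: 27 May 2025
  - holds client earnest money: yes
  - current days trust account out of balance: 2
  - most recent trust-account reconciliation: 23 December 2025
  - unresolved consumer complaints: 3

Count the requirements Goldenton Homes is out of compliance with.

1. brokerage license present → met
2. trust-account reconciliation 27 days ago vs limit 30 → met
3. days trust account out of balance 2 > 1 → not met
4. designated managing brokers 1 < 2 → not met
5. unresolved consumer complaints 3 > 1 → not met
6. condition 'holds client earnest money' holds; errors-and-omissions renewal 552 days ago vs limit 540 → not met
7. continuing education 238 days ago vs limit 180 → not met
8. advertising compliance review 237 days ago vs limit 270 → met
9. fair-housing training 33 days ago vs limit 30 → not met
10. broker supervision audit 50 days ago vs limit 45 → not met
11. licensed associate brokers 2 ≥ 2 → met
12. fair-housing poster present → met
Not met: 7 of 12

7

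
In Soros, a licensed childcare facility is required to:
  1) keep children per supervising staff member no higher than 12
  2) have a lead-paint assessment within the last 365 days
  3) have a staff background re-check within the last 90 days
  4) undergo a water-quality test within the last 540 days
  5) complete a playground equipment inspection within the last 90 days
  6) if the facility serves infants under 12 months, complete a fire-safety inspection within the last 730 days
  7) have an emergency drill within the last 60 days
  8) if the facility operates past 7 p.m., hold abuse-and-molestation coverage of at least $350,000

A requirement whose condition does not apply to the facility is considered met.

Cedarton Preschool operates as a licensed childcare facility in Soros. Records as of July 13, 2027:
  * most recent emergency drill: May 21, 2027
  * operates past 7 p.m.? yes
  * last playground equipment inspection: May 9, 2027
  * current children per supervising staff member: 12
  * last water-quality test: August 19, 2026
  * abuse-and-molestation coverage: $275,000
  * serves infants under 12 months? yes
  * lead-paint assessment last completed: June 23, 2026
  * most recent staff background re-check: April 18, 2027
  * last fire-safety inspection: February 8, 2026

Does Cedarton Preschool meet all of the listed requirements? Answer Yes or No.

1. children per supervising staff member 12 ≤ 12 → met
2. lead-paint assessment 385 days ago vs limit 365 → not met
3. staff background re-check 86 days ago vs limit 90 → met
4. water-quality test 328 days ago vs limit 540 → met
5. playground equipment inspection 65 days ago vs limit 90 → met
6. condition 'serves infants under 12 months' holds; fire-safety inspection 520 days ago vs limit 730 → met
7. emergency drill 53 days ago vs limit 60 → met
8. condition 'operates past 7 p.m.' holds; abuse-and-molestation coverage $275,000 < $350,000 → not met
Not met: 2, 8

No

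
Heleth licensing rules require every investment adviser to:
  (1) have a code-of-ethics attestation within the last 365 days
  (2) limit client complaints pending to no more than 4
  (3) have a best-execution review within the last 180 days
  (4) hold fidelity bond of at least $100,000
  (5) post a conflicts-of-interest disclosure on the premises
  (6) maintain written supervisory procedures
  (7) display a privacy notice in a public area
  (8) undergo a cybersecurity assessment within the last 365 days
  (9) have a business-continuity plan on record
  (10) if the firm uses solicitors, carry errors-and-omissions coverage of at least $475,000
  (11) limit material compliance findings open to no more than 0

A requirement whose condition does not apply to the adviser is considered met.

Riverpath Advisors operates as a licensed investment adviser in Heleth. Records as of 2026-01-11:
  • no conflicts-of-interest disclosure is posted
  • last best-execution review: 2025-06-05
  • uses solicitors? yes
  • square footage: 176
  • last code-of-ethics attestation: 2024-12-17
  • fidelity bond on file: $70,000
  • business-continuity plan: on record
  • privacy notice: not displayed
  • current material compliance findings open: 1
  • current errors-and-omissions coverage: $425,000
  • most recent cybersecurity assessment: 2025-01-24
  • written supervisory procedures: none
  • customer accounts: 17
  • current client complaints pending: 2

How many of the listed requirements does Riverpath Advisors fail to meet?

8

1. code-of-ethics attestation 390 days ago vs limit 365 → not met
2. client complaints pending 2 ≤ 4 → met
3. best-execution review 220 days ago vs limit 180 → not met
4. fidelity bond $70,000 < $100,000 → not met
5. conflicts-of-interest disclosure absent → not met
6. written supervisory procedures absent → not met
7. privacy notice absent → not met
8. cybersecurity assessment 352 days ago vs limit 365 → met
9. business-continuity plan present → met
10. condition 'uses solicitors' holds; errors-and-omissions coverage $425,000 < $475,000 → not met
11. material compliance findings open 1 > 0 → not met
Not met: 8 of 11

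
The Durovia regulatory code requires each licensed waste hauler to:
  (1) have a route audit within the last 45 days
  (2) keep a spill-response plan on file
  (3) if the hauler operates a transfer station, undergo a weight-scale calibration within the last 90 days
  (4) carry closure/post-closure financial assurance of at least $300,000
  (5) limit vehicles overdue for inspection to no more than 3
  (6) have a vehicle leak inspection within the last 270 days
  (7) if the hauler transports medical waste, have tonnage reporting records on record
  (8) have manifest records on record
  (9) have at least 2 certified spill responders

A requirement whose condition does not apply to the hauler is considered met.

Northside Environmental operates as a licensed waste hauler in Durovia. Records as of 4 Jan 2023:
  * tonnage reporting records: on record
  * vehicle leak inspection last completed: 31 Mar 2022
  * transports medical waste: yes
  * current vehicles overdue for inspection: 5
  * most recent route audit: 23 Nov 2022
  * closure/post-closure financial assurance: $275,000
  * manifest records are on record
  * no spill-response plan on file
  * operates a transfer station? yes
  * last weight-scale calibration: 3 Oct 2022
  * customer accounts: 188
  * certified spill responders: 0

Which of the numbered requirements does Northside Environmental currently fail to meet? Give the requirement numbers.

1. route audit 42 days ago vs limit 45 → met
2. spill-response plan absent → not met
3. condition 'operates a transfer station' holds; weight-scale calibration 93 days ago vs limit 90 → not met
4. closure/post-closure financial assurance $275,000 < $300,000 → not met
5. vehicles overdue for inspection 5 > 3 → not met
6. vehicle leak inspection 279 days ago vs limit 270 → not met
7. condition 'transports medical waste' holds; tonnage reporting records present → met
8. manifest records present → met
9. certified spill responders 0 < 2 → not met
Not met: 2, 3, 4, 5, 6, 9

2, 3, 4, 5, 6, 9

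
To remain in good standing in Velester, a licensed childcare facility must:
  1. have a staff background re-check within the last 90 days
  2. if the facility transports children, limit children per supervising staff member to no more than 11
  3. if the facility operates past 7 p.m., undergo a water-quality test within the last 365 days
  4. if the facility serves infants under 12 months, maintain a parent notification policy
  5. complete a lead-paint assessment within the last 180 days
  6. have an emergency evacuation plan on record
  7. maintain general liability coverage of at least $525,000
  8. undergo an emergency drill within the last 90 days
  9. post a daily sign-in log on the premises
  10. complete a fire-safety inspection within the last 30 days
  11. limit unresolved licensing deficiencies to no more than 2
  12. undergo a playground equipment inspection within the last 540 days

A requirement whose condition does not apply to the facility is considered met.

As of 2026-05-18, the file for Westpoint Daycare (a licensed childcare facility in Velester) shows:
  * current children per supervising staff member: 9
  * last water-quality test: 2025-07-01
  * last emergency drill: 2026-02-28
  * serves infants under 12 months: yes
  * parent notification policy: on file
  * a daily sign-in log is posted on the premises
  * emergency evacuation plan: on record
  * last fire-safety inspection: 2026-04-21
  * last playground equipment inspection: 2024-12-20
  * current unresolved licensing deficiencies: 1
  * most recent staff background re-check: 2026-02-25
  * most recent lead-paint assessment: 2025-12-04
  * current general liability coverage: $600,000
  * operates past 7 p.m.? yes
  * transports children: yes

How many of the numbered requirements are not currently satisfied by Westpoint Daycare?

1. staff background re-check 82 days ago vs limit 90 → met
2. condition 'transports children' holds; children per supervising staff member 9 ≤ 11 → met
3. condition 'operates past 7 p.m.' holds; water-quality test 321 days ago vs limit 365 → met
4. condition 'serves infants under 12 months' holds; parent notification policy present → met
5. lead-paint assessment 165 days ago vs limit 180 → met
6. emergency evacuation plan present → met
7. general liability coverage $600,000 ≥ $525,000 → met
8. emergency drill 79 days ago vs limit 90 → met
9. daily sign-in log present → met
10. fire-safety inspection 27 days ago vs limit 30 → met
11. unresolved licensing deficiencies 1 ≤ 2 → met
12. playground equipment inspection 514 days ago vs limit 540 → met
Not met: 0 of 12

0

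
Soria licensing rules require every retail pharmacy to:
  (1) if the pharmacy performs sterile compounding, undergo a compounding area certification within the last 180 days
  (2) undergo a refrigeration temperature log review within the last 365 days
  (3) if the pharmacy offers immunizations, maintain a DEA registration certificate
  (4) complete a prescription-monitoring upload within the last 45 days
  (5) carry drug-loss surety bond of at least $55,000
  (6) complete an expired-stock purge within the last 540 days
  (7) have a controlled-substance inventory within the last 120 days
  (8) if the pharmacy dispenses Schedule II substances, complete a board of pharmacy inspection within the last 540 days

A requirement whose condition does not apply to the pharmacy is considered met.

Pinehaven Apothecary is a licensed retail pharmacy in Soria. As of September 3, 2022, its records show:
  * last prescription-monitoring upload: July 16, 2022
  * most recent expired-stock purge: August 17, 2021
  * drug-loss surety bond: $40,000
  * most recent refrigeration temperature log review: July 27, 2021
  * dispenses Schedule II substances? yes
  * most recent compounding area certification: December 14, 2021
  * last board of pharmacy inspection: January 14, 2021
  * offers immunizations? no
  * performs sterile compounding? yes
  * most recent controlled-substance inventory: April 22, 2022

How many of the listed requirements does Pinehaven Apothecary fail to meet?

6

1. condition 'performs sterile compounding' holds; compounding area certification 263 days ago vs limit 180 → not met
2. refrigeration temperature log review 403 days ago vs limit 365 → not met
3. condition 'offers immunizations' does not hold → requirement n/a → met
4. prescription-monitoring upload 49 days ago vs limit 45 → not met
5. drug-loss surety bond $40,000 < $55,000 → not met
6. expired-stock purge 382 days ago vs limit 540 → met
7. controlled-substance inventory 134 days ago vs limit 120 → not met
8. condition 'dispenses Schedule II substances' holds; board of pharmacy inspection 597 days ago vs limit 540 → not met
Not met: 6 of 8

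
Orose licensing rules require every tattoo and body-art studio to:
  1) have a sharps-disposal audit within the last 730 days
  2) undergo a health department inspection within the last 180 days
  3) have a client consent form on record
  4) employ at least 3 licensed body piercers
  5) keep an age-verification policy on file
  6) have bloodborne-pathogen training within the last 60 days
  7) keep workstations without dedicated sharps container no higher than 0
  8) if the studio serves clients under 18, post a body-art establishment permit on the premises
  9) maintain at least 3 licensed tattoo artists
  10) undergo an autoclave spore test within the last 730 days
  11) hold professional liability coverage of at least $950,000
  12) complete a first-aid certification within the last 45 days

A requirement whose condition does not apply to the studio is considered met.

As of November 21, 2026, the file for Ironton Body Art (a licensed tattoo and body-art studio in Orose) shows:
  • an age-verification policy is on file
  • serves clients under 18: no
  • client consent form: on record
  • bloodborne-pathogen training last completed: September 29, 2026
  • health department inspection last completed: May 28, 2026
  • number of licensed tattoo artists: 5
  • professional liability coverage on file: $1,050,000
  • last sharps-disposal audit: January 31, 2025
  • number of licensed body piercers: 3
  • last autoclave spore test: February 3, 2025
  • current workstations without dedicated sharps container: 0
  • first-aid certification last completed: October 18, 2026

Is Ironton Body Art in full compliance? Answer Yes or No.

Yes

1. sharps-disposal audit 659 days ago vs limit 730 → met
2. health department inspection 177 days ago vs limit 180 → met
3. client consent form present → met
4. licensed body piercers 3 ≥ 3 → met
5. age-verification policy present → met
6. bloodborne-pathogen training 53 days ago vs limit 60 → met
7. workstations without dedicated sharps container 0 ≤ 0 → met
8. condition 'serves clients under 18' does not hold → requirement n/a → met
9. licensed tattoo artists 5 ≥ 3 → met
10. autoclave spore test 656 days ago vs limit 730 → met
11. professional liability coverage $1,050,000 ≥ $950,000 → met
12. first-aid certification 34 days ago vs limit 45 → met
All met.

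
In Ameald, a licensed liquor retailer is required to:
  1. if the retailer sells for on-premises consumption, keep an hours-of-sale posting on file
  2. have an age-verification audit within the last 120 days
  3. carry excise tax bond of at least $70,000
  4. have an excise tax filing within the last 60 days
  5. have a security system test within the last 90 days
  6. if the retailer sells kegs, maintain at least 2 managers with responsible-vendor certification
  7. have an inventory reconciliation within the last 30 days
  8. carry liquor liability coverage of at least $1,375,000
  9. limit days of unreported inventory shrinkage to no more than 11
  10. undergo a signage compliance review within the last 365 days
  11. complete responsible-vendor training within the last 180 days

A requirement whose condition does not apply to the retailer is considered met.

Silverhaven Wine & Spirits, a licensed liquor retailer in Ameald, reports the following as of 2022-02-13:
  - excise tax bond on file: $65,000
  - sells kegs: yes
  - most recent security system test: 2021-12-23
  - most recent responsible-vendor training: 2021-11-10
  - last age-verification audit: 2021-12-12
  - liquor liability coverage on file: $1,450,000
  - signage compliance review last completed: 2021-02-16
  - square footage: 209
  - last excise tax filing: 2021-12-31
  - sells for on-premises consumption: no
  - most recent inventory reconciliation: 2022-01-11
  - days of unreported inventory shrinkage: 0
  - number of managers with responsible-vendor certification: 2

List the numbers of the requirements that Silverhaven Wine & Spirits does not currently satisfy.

3, 7

1. condition 'sells for on-premises consumption' does not hold → requirement n/a → met
2. age-verification audit 63 days ago vs limit 120 → met
3. excise tax bond $65,000 < $70,000 → not met
4. excise tax filing 44 days ago vs limit 60 → met
5. security system test 52 days ago vs limit 90 → met
6. condition 'sells kegs' holds; managers with responsible-vendor certification 2 ≥ 2 → met
7. inventory reconciliation 33 days ago vs limit 30 → not met
8. liquor liability coverage $1,450,000 ≥ $1,375,000 → met
9. days of unreported inventory shrinkage 0 ≤ 11 → met
10. signage compliance review 362 days ago vs limit 365 → met
11. responsible-vendor training 95 days ago vs limit 180 → met
Not met: 3, 7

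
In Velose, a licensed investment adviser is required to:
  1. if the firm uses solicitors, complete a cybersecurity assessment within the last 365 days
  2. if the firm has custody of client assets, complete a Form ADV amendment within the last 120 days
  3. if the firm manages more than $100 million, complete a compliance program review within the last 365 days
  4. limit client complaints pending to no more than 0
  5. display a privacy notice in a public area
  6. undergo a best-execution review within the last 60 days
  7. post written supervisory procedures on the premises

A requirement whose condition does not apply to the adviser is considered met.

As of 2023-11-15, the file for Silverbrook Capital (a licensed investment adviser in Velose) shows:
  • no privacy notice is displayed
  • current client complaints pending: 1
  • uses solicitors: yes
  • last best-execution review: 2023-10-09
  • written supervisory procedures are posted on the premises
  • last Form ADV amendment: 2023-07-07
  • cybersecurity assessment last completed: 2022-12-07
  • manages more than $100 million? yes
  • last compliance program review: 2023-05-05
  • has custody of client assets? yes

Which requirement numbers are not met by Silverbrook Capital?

2, 4, 5

1. condition 'uses solicitors' holds; cybersecurity assessment 343 days ago vs limit 365 → met
2. condition 'has custody of client assets' holds; Form ADV amendment 131 days ago vs limit 120 → not met
3. condition 'manages more than $100 million' holds; compliance program review 194 days ago vs limit 365 → met
4. client complaints pending 1 > 0 → not met
5. privacy notice absent → not met
6. best-execution review 37 days ago vs limit 60 → met
7. written supervisory procedures present → met
Not met: 2, 4, 5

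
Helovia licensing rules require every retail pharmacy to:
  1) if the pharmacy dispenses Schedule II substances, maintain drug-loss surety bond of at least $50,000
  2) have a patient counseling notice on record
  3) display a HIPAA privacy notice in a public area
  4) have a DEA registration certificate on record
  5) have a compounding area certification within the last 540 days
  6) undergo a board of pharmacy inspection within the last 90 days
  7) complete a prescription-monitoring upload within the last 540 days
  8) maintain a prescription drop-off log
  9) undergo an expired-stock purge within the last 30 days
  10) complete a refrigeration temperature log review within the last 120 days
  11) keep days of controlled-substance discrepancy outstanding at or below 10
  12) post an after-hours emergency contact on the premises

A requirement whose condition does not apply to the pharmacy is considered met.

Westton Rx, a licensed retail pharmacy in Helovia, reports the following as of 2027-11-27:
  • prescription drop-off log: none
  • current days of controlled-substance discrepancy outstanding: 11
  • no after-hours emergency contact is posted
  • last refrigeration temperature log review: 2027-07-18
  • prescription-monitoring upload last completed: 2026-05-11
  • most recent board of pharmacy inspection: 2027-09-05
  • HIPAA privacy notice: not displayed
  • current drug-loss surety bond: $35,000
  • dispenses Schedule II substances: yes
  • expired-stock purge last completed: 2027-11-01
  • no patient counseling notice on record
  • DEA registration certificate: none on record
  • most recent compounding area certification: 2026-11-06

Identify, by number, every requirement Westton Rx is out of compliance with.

1, 2, 3, 4, 7, 8, 10, 11, 12

1. condition 'dispenses Schedule II substances' holds; drug-loss surety bond $35,000 < $50,000 → not met
2. patient counseling notice absent → not met
3. HIPAA privacy notice absent → not met
4. DEA registration certificate absent → not met
5. compounding area certification 386 days ago vs limit 540 → met
6. board of pharmacy inspection 83 days ago vs limit 90 → met
7. prescription-monitoring upload 565 days ago vs limit 540 → not met
8. prescription drop-off log absent → not met
9. expired-stock purge 26 days ago vs limit 30 → met
10. refrigeration temperature log review 132 days ago vs limit 120 → not met
11. days of controlled-substance discrepancy outstanding 11 > 10 → not met
12. after-hours emergency contact absent → not met
Not met: 1, 2, 3, 4, 7, 8, 10, 11, 12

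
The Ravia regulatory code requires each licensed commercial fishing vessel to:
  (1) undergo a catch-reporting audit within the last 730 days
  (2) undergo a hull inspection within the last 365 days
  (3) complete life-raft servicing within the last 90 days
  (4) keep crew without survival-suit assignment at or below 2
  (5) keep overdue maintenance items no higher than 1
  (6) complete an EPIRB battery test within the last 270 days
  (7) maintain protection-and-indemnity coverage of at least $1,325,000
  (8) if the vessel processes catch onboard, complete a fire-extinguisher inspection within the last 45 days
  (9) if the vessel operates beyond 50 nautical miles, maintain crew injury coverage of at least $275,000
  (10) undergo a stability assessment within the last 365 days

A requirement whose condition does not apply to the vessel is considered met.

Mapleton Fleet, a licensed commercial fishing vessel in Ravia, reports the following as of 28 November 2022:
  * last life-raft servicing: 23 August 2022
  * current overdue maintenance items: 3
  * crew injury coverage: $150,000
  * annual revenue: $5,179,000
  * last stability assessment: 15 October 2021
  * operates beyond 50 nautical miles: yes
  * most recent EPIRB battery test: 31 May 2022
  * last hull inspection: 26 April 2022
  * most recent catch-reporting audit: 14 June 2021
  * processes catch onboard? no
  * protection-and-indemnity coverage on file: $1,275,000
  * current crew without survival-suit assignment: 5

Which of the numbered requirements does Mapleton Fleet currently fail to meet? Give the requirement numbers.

1. catch-reporting audit 532 days ago vs limit 730 → met
2. hull inspection 216 days ago vs limit 365 → met
3. life-raft servicing 97 days ago vs limit 90 → not met
4. crew without survival-suit assignment 5 > 2 → not met
5. overdue maintenance items 3 > 1 → not met
6. EPIRB battery test 181 days ago vs limit 270 → met
7. protection-and-indemnity coverage $1,275,000 < $1,325,000 → not met
8. condition 'processes catch onboard' does not hold → requirement n/a → met
9. condition 'operates beyond 50 nautical miles' holds; crew injury coverage $150,000 < $275,000 → not met
10. stability assessment 409 days ago vs limit 365 → not met
Not met: 3, 4, 5, 7, 9, 10

3, 4, 5, 7, 9, 10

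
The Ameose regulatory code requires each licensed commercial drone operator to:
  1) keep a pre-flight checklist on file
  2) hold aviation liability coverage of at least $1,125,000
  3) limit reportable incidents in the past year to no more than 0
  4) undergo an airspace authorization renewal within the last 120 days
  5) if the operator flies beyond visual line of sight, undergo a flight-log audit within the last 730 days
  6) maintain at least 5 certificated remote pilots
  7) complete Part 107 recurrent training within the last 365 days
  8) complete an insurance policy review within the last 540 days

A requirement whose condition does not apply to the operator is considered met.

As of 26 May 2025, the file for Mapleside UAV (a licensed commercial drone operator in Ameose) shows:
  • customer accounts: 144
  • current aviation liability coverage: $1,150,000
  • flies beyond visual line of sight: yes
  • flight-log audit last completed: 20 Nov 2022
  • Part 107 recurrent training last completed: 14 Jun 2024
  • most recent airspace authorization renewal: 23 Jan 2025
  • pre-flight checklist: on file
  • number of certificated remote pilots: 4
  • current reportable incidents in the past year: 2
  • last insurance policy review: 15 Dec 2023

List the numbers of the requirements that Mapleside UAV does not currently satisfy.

1. pre-flight checklist present → met
2. aviation liability coverage $1,150,000 ≥ $1,125,000 → met
3. reportable incidents in the past year 2 > 0 → not met
4. airspace authorization renewal 123 days ago vs limit 120 → not met
5. condition 'flies beyond visual line of sight' holds; flight-log audit 918 days ago vs limit 730 → not met
6. certificated remote pilots 4 < 5 → not met
7. Part 107 recurrent training 346 days ago vs limit 365 → met
8. insurance policy review 528 days ago vs limit 540 → met
Not met: 3, 4, 5, 6

3, 4, 5, 6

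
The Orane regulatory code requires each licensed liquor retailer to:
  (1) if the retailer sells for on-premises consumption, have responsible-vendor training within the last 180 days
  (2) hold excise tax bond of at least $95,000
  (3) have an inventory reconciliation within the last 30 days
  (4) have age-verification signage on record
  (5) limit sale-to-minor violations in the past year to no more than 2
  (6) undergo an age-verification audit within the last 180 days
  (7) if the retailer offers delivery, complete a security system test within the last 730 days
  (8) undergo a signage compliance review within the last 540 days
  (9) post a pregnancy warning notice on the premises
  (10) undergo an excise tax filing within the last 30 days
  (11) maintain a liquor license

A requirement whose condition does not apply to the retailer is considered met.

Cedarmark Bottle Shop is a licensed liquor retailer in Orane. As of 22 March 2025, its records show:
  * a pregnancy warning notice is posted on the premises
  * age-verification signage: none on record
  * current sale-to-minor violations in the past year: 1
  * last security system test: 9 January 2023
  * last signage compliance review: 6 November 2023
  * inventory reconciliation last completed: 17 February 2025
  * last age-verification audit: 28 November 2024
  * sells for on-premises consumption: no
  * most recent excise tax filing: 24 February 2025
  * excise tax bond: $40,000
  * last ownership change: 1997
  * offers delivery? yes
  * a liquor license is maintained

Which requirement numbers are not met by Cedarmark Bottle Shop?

1. condition 'sells for on-premises consumption' does not hold → requirement n/a → met
2. excise tax bond $40,000 < $95,000 → not met
3. inventory reconciliation 33 days ago vs limit 30 → not met
4. age-verification signage absent → not met
5. sale-to-minor violations in the past year 1 ≤ 2 → met
6. age-verification audit 114 days ago vs limit 180 → met
7. condition 'offers delivery' holds; security system test 803 days ago vs limit 730 → not met
8. signage compliance review 502 days ago vs limit 540 → met
9. pregnancy warning notice present → met
10. excise tax filing 26 days ago vs limit 30 → met
11. liquor license present → met
Not met: 2, 3, 4, 7

2, 3, 4, 7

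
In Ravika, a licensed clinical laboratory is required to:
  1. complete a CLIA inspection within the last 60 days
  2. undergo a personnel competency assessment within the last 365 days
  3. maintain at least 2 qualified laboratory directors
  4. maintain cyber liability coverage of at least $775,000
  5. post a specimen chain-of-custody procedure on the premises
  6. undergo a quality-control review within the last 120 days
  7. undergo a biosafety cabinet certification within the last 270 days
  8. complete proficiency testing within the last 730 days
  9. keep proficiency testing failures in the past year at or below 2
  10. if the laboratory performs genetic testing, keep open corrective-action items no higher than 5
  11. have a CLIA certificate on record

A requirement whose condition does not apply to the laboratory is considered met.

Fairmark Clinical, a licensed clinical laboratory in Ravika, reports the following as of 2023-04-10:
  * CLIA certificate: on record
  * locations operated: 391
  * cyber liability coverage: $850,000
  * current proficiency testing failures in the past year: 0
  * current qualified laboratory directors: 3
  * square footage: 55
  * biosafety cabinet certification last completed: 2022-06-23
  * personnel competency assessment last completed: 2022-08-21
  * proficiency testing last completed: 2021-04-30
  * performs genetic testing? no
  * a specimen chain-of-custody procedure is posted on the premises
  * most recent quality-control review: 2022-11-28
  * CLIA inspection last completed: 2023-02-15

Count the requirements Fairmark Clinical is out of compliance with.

2

1. CLIA inspection 54 days ago vs limit 60 → met
2. personnel competency assessment 232 days ago vs limit 365 → met
3. qualified laboratory directors 3 ≥ 2 → met
4. cyber liability coverage $850,000 ≥ $775,000 → met
5. specimen chain-of-custody procedure present → met
6. quality-control review 133 days ago vs limit 120 → not met
7. biosafety cabinet certification 291 days ago vs limit 270 → not met
8. proficiency testing 710 days ago vs limit 730 → met
9. proficiency testing failures in the past year 0 ≤ 2 → met
10. condition 'performs genetic testing' does not hold → requirement n/a → met
11. CLIA certificate present → met
Not met: 2 of 11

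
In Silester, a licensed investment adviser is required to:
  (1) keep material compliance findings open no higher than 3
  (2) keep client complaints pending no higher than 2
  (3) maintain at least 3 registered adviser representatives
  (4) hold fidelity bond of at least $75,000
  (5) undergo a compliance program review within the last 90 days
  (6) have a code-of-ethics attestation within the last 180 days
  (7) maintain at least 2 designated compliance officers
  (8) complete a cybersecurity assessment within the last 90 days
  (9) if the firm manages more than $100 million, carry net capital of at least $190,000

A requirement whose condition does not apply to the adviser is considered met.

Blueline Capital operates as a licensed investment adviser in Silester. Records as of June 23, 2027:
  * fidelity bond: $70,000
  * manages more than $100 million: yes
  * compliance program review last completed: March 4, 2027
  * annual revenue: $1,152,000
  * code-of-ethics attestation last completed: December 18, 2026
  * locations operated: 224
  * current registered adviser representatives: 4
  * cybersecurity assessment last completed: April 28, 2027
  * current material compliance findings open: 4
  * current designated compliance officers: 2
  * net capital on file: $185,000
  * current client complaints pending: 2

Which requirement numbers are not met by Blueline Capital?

1. material compliance findings open 4 > 3 → not met
2. client complaints pending 2 ≤ 2 → met
3. registered adviser representatives 4 ≥ 3 → met
4. fidelity bond $70,000 < $75,000 → not met
5. compliance program review 111 days ago vs limit 90 → not met
6. code-of-ethics attestation 187 days ago vs limit 180 → not met
7. designated compliance officers 2 ≥ 2 → met
8. cybersecurity assessment 56 days ago vs limit 90 → met
9. condition 'manages more than $100 million' holds; net capital $185,000 < $190,000 → not met
Not met: 1, 4, 5, 6, 9

1, 4, 5, 6, 9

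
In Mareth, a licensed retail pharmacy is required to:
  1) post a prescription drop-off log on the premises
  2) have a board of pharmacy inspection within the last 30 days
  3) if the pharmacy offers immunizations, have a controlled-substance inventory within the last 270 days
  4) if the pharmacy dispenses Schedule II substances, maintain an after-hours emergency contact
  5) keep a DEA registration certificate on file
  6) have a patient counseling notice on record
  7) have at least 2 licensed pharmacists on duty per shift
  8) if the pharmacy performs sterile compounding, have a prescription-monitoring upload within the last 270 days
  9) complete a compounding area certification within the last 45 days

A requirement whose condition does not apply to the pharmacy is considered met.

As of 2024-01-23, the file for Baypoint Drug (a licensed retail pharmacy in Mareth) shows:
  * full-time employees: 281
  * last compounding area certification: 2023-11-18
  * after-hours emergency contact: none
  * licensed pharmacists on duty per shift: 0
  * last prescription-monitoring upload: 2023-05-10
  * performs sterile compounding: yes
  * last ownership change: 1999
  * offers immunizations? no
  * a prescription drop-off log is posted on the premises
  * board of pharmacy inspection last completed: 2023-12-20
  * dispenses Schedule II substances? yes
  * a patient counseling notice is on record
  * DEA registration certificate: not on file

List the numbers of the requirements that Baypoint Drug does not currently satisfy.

2, 4, 5, 7, 9

1. prescription drop-off log present → met
2. board of pharmacy inspection 34 days ago vs limit 30 → not met
3. condition 'offers immunizations' does not hold → requirement n/a → met
4. condition 'dispenses Schedule II substances' holds; after-hours emergency contact absent → not met
5. DEA registration certificate absent → not met
6. patient counseling notice present → met
7. licensed pharmacists on duty per shift 0 < 2 → not met
8. condition 'performs sterile compounding' holds; prescription-monitoring upload 258 days ago vs limit 270 → met
9. compounding area certification 66 days ago vs limit 45 → not met
Not met: 2, 4, 5, 7, 9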